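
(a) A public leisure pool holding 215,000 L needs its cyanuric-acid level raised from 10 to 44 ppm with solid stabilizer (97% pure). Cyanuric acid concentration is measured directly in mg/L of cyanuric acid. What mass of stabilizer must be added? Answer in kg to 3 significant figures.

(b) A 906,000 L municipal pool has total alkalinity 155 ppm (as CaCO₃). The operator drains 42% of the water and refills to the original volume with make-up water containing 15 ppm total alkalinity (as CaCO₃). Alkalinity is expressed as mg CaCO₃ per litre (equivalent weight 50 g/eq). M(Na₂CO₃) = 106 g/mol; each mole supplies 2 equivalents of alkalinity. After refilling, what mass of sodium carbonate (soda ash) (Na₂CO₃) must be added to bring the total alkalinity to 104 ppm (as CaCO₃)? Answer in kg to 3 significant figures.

(a) 7.54 kg; (b) 7.49 kg

(a) CYA to add: (44 − 10) = 34 mg/L × 215,000 L = 7310 g cyanuric acid.
(a) At 97% purity: 7310 / 0.97 = 7536 g product.

(b) After draining 42% and refilling: 155 × 0.58 + 15 × 0.42 = 96.2 ppm.
(b) Deficit to target: 104 − 96.2 = 7.8 mg/L.
(b) As CaCO₃: 7.8 mg/L × 906,000 L = 7067 g; ÷ 50 g/eq ÷ 2 = 70.67 mol Na₂CO₃.
(b) Mass: 70.67 × 106 = 7491 g.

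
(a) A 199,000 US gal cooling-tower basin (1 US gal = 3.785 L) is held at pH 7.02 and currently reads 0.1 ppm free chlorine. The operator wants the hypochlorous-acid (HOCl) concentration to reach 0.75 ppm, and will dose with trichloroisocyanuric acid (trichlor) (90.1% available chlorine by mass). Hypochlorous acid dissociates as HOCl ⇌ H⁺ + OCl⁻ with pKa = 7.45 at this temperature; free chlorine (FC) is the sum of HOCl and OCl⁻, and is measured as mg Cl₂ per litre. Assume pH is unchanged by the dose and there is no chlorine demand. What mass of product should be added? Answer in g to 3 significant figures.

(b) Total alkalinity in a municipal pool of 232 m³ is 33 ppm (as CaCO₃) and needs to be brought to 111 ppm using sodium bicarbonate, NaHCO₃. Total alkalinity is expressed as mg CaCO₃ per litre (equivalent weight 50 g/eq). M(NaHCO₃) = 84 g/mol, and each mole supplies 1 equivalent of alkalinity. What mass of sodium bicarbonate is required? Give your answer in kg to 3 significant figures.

(a) Volume: 199,000 US gal × 3.785 L/gal = 753,215 L.
(a) [OCl⁻]/[HOCl] = 10^(pH − pKa) = 10^(7.02 − 7.45) = 0.3715; fraction as HOCl = 1/(1 + 0.3715) = 0.7291.
(a) Free chlorine required for 0.75 ppm HOCl: 0.75 / 0.7291 = 1.029 ppm.
(a) FC to add: 1.029 − 0.1 = 0.9287 mg/L as Cl₂.
(a) Cl₂ equivalent: 0.9287 mg/L × 753,215 L = 699.5 g.
(a) Product at 90.1% available Cl: 699.5 / 0.901 = 776.3 g.

(b) Volume: 232 m³ = 232,000 L.
(b) Alkalinity to add: (111 − 33) = 78 mg/L as CaCO₃ × 232,000 L = 18,100 g as CaCO₃.
(b) Equivalents: 18,100 g ÷ 50 g/eq = 361.9 eq.
(b) NaHCO₃ supplies 1 eq per mole → 361.9 mol.
(b) Mass: 361.9 mol × 84 g/mol = 30,400 g.

(a) 776 g; (b) 30.4 kg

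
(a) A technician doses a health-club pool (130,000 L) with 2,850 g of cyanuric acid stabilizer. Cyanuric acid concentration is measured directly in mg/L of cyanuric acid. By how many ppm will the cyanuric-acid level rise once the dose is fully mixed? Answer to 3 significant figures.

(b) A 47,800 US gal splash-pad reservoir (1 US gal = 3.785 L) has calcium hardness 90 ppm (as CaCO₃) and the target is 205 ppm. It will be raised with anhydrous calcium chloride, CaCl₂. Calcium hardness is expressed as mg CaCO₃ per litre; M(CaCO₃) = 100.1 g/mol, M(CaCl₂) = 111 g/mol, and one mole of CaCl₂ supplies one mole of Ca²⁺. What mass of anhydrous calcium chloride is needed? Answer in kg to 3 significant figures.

(a) 21.9 ppm; (b) 23.1 kg

(a) Rise: 2,850 g / 130,000 L × 1000 = 21.92 mg/L.

(b) Volume: 47,800 US gal × 3.785 L/gal = 180,923 L.
(b) Hardness to add: (205 − 90) = 115 mg/L as CaCO₃ × 180,923 L = 20,810 g as CaCO₃.
(b) Moles of Ca²⁺ (1 mol Ca²⁺ ≡ 1 mol CaCO₃): 20,810 / 100.1 g/mol = 207.9 mol.
(b) Mass of CaCl₂: 207.9 × 111 = 23,070 g.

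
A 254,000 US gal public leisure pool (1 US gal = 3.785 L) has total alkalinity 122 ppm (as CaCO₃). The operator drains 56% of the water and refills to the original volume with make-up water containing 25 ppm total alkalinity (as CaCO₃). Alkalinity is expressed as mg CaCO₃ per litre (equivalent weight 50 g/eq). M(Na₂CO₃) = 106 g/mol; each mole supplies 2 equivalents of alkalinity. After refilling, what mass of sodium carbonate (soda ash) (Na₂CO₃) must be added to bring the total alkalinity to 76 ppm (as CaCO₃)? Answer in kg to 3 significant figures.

Volume: 254,000 US gal × 3.785 L/gal = 961,390 L.
After draining 56% and refilling: 122 × 0.44 + 25 × 0.56 = 67.68 ppm.
Deficit to target: 76 − 67.68 = 8.32 mg/L.
As CaCO₃: 8.32 mg/L × 961,390 L = 7999 g; ÷ 50 g/eq ÷ 2 = 79.99 mol Na₂CO₃.
Mass: 79.99 × 106 = 8479 g.

8.48 kg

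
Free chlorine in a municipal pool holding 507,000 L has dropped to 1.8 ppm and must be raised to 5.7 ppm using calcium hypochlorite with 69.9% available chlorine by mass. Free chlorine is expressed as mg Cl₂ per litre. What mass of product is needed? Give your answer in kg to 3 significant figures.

Chlorine deficit: 5.7 − 1.8 = 3.9 ppm = 3.9 mg/L as Cl₂.
Cl₂ equivalent needed: 3.9 mg/L × 507,000 L = 1,977,000 mg = 1977 g.
Product at 69.9% available chlorine: 1977 / 0.699 = 2829 g.

2.83 kg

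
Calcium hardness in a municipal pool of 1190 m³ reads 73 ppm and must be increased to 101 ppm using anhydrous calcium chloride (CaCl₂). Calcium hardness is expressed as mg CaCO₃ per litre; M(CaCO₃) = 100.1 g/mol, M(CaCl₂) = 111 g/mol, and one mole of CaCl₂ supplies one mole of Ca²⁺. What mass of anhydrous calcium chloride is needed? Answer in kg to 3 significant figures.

36.9 kg

Volume: 1190 m³ = 1,190,000 L.
Hardness to add: (101 − 73) = 28 mg/L as CaCO₃ × 1,190,000 L = 33,320 g as CaCO₃.
Moles of Ca²⁺ (1 mol Ca²⁺ ≡ 1 mol CaCO₃): 33,320 / 100.1 g/mol = 332.9 mol.
Mass of CaCl₂: 332.9 × 111 = 36,950 g.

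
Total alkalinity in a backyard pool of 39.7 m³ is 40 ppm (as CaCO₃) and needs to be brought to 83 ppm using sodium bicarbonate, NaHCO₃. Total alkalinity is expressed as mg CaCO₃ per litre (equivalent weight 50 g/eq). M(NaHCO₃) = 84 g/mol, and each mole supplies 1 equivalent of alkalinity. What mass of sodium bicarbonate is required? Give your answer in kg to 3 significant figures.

2.87 kg

Volume: 39.7 m³ = 39,700 L.
Alkalinity to add: (83 − 40) = 43 mg/L as CaCO₃ × 39,700 L = 1707 g as CaCO₃.
Equivalents: 1707 g ÷ 50 g/eq = 34.14 eq.
NaHCO₃ supplies 1 eq per mole → 34.14 mol.
Mass: 34.14 mol × 84 g/mol = 2868 g.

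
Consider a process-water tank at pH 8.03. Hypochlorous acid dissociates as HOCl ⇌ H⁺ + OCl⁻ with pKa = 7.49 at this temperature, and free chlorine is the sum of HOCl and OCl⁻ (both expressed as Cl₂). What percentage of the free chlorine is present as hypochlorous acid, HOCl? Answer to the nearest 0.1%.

[OCl⁻]/[HOCl] = 10^(pH − pKa) = 10^(8.03 − 7.49) = 10^0.54 = 3.467.
Fraction as HOCl = 1 / (1 + 3.467) = 0.2238.

22.4%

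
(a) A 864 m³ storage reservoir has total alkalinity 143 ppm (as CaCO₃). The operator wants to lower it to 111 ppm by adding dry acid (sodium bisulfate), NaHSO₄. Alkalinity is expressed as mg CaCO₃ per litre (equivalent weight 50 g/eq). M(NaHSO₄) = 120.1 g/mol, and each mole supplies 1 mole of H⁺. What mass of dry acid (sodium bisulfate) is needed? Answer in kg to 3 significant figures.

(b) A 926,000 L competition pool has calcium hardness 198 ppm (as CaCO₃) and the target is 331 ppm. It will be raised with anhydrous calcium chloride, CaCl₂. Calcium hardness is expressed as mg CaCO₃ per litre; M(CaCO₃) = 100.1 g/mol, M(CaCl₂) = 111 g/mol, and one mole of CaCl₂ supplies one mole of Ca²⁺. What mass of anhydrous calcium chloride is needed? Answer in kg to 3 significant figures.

(a) 66.4 kg; (b) 137 kg

(a) Volume: 864 m³ = 864,000 L.
(a) Alkalinity to neutralize: (143 − 111) = 32 mg/L as CaCO₃ × 864,000 L = 27,650 g as CaCO₃.
(a) Equivalents of H⁺ required: 27,650 ÷ 50 g/eq = 553 eq = 553 mol NaHSO₄.
(a) Mass of NaHSO₄: 553 × 120.1 = 66,410 g.

(b) Hardness to add: (331 − 198) = 133 mg/L as CaCO₃ × 926,000 L = 123,200 g as CaCO₃.
(b) Moles of Ca²⁺ (1 mol Ca²⁺ ≡ 1 mol CaCO₃): 123,200 / 100.1 g/mol = 1230 mol.
(b) Mass of CaCl₂: 1230 × 111 = 136,600 g.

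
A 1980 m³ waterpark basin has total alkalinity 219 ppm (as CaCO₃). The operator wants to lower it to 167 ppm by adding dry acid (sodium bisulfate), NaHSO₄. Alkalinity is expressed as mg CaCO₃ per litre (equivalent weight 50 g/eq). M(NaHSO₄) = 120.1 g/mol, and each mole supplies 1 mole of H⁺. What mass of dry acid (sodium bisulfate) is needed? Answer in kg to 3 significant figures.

Volume: 1980 m³ = 1,980,000 L.
Alkalinity to neutralize: (219 − 167) = 52 mg/L as CaCO₃ × 1,980,000 L = 103,000 g as CaCO₃.
Equivalents of H⁺ required: 103,000 ÷ 50 g/eq = 2059 eq = 2059 mol NaHSO₄.
Mass of NaHSO₄: 2059 × 120.1 = 247,300 g.

247 kg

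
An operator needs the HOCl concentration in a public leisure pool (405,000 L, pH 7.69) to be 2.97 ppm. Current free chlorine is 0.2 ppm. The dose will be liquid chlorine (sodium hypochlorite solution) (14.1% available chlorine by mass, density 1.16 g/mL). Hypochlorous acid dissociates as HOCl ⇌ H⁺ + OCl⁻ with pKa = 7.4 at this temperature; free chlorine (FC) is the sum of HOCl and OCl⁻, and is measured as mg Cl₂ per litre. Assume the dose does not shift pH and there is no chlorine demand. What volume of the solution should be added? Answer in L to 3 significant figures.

21.2 L

[OCl⁻]/[HOCl] = 10^(pH − pKa) = 10^(7.69 − 7.4) = 1.95; fraction as HOCl = 1/(1 + 1.95) = 0.339.
Free chlorine required for 2.97 ppm HOCl: 2.97 / 0.339 = 8.761 ppm.
FC to add: 8.761 − 0.2 = 8.561 mg/L as Cl₂.
Cl₂ equivalent: 8.561 mg/L × 405,000 L = 3467 g.
Product at 14.1% available Cl: 3467 / 0.141 = 24,590 g.
Volume: 24,590 g ÷ 1.16 g/mL = 21,200 mL.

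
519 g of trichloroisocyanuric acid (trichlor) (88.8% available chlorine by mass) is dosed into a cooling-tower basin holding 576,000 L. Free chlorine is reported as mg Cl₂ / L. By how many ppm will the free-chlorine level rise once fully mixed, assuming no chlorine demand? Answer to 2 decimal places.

Available chlorine delivered: 519 g × 0.888 = 460.9 g as Cl₂.
Concentration rise: 460.9 g / 576,000 L = 0.8001 mg/L = 0.80 ppm.

0.80 ppm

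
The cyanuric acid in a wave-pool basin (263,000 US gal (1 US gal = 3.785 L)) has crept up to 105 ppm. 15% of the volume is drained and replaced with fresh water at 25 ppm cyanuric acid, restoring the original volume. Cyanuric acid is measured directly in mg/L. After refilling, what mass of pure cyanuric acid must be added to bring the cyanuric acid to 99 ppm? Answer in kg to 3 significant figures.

5.97 kg

Volume: 263,000 US gal × 3.785 L/gal = 995,455 L.
After draining 15% and refilling: 105 × 0.85 + 25 × 0.15 = 93 ppm.
Deficit to target: 99 − 93 = 6 mg/L.
Mass: 6 mg/L × 995,455 L = 5973 g cyanuric acid.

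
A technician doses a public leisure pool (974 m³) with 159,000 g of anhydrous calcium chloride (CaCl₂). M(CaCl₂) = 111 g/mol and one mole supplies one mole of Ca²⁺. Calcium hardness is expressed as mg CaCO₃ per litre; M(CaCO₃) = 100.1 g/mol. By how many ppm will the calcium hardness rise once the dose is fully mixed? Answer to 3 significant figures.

147 ppm

Volume: 974 m³ = 974,000 L.
Moles of Ca²⁺: 159,000 g ÷ 111 g/mol = 1432 mol.
As CaCO₃: 1432 mol × 100.1 g/mol = 143,400 g.
Rise: 143,400 g / 974,000 L × 1000 = 147.2 mg/L.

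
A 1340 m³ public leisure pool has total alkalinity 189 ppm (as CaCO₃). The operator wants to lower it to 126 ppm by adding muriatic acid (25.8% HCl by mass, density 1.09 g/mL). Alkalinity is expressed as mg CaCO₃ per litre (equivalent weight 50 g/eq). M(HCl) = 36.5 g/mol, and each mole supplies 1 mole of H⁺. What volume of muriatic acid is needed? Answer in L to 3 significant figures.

219 L

Volume: 1340 m³ = 1,340,000 L.
Alkalinity to neutralize: (189 − 126) = 63 mg/L as CaCO₃ × 1,340,000 L = 84,420 g as CaCO₃.
Equivalents of H⁺ required: 84,420 ÷ 50 g/eq = 1688 eq = 1688 mol HCl.
Mass of HCl: 1688 × 36.5 = 61,630 g.
Mass of 25.8% solution: 61,630 / 0.258 = 238,900 g.
Volume: 238,900 g ÷ 1.09 g/mL = 219,100 mL.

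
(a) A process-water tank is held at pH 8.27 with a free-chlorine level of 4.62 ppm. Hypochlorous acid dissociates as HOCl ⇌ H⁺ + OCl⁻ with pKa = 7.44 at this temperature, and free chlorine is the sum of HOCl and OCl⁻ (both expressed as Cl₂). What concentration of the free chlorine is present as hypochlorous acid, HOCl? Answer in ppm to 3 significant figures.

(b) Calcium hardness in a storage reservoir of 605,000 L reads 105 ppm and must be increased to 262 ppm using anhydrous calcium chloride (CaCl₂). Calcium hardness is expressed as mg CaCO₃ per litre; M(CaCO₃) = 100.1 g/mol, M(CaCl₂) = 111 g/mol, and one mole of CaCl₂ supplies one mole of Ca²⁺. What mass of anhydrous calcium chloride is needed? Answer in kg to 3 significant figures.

(a) 0.595 ppm; (b) 105 kg

(a) [OCl⁻]/[HOCl] = 10^(pH − pKa) = 10^(8.27 − 7.44) = 10^0.83 = 6.761.
(a) Fraction as HOCl = 1 / (1 + 6.761) = 0.1289.
(a) HOCl = 0.1289 × 4.62 ppm = 0.5953 ppm.

(b) Hardness to add: (262 − 105) = 157 mg/L as CaCO₃ × 605,000 L = 94,980 g as CaCO₃.
(b) Moles of Ca²⁺ (1 mol Ca²⁺ ≡ 1 mol CaCO₃): 94,980 / 100.1 g/mol = 948.9 mol.
(b) Mass of CaCl₂: 948.9 × 111 = 105,300 g.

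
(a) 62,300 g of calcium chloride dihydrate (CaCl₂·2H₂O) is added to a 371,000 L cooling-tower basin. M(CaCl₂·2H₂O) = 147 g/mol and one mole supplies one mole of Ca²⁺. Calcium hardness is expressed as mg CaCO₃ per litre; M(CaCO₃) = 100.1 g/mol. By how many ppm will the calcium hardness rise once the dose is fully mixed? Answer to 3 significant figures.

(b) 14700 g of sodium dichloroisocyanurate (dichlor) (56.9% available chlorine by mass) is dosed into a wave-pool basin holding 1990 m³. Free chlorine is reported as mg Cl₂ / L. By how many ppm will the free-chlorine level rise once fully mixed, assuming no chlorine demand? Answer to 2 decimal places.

(a) Moles of Ca²⁺: 62,300 g ÷ 147 g/mol = 423.8 mol.
(a) As CaCO₃: 423.8 mol × 100.1 g/mol = 42,420 g.
(a) Rise: 42,420 g / 371,000 L × 1000 = 114.3 mg/L.

(b) Volume: 1990 m³ = 1,990,000 L.
(b) Available chlorine delivered: 14,700 g × 0.569 = 8364 g as Cl₂.
(b) Concentration rise: 8364 g / 1,990,000 L = 4.203 mg/L = 4.20 ppm.

(a) 114 ppm; (b) 4.20 ppm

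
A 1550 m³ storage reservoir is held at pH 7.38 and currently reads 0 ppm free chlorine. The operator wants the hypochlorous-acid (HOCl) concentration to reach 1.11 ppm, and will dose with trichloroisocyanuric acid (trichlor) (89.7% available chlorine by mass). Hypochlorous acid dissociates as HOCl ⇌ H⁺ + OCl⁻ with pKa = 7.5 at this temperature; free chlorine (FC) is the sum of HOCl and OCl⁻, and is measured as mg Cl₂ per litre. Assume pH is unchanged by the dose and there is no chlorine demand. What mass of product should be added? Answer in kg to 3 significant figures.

3.37 kg

Volume: 1550 m³ = 1,550,000 L.
[OCl⁻]/[HOCl] = 10^(pH − pKa) = 10^(7.38 − 7.5) = 0.7586; fraction as HOCl = 1/(1 + 0.7586) = 0.5686.
Free chlorine required for 1.11 ppm HOCl: 1.11 / 0.5686 = 1.952 ppm.
FC to add: 1.952 − 0 = 1.952 mg/L as Cl₂.
Cl₂ equivalent: 1.952 mg/L × 1,550,000 L = 3026 g.
Product at 89.7% available Cl: 3026 / 0.897 = 3373 g.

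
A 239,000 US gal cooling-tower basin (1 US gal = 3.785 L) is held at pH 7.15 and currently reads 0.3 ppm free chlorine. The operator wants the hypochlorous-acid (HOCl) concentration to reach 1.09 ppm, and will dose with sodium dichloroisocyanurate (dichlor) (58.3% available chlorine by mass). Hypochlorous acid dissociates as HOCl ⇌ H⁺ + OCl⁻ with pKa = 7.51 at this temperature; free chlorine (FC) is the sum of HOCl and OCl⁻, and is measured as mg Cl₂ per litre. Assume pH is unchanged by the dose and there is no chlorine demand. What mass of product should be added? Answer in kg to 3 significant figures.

Volume: 239,000 US gal × 3.785 L/gal = 904,615 L.
[OCl⁻]/[HOCl] = 10^(pH − pKa) = 10^(7.15 − 7.51) = 0.4365; fraction as HOCl = 1/(1 + 0.4365) = 0.6961.
Free chlorine required for 1.09 ppm HOCl: 1.09 / 0.6961 = 1.566 ppm.
FC to add: 1.566 − 0.3 = 1.266 mg/L as Cl₂.
Cl₂ equivalent: 1.266 mg/L × 904,615 L = 1145 g.
Product at 58.3% available Cl: 1145 / 0.583 = 1964 g.

1.96 kg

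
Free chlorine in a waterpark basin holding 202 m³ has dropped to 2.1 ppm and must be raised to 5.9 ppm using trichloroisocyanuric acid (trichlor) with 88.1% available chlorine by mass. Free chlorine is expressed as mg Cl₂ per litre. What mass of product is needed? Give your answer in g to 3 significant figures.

Volume: 202 m³ = 202,000 L.
Chlorine deficit: 5.9 − 2.1 = 3.8 ppm = 3.8 mg/L as Cl₂.
Cl₂ equivalent needed: 3.8 mg/L × 202,000 L = 767,600 mg = 767.6 g.
Product at 88.1% available chlorine: 767.6 / 0.881 = 871.3 g.

871 g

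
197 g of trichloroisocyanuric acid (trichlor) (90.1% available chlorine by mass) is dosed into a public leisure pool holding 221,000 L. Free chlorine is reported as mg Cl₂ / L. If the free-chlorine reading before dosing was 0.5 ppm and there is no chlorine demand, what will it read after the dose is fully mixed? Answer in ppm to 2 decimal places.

1.30 ppm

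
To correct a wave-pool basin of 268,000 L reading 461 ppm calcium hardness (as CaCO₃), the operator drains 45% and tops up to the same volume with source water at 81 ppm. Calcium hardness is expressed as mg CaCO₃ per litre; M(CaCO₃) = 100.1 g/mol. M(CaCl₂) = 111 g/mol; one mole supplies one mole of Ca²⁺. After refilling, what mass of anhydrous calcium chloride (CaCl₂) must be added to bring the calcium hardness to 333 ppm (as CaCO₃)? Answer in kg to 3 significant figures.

12.8 kg

After draining 45% and refilling: 461 × 0.55 + 81 × 0.45 = 290 ppm.
Deficit to target: 333 − 290 = 43 mg/L.
As CaCO₃: 43 mg/L × 268,000 L = 11,520 g; ÷ 100.1 = 115.1 mol Ca²⁺.
Mass: 115.1 × 111 = 12,780 g.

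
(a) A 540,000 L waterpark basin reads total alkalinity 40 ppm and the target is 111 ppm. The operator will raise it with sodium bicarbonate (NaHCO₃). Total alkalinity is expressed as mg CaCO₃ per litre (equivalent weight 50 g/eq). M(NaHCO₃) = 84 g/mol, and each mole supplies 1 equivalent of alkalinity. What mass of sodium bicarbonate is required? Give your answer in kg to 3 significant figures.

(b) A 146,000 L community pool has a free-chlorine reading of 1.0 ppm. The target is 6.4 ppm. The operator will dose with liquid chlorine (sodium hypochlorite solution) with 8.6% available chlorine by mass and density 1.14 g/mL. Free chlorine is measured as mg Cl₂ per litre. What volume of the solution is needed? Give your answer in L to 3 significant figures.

(a) 64.4 kg; (b) 8.04 L

(a) Alkalinity to add: (111 − 40) = 71 mg/L as CaCO₃ × 540,000 L = 38,340 g as CaCO₃.
(a) Equivalents: 38,340 g ÷ 50 g/eq = 766.8 eq.
(a) NaHCO₃ supplies 1 eq per mole → 766.8 mol.
(a) Mass: 766.8 mol × 84 g/mol = 64,410 g.

(b) Chlorine deficit: 6.4 − 1.0 = 5.4 ppm = 5.4 mg/L as Cl₂.
(b) Cl₂ equivalent needed: 5.4 mg/L × 146,000 L = 788,400 mg = 788.4 g.
(b) Product at 8.6% available chlorine: 788.4 / 0.086 = 9167 g.
(b) Volume at density 1.14 g/mL: 9167 g ÷ 1.14 g/mL = 8042 mL.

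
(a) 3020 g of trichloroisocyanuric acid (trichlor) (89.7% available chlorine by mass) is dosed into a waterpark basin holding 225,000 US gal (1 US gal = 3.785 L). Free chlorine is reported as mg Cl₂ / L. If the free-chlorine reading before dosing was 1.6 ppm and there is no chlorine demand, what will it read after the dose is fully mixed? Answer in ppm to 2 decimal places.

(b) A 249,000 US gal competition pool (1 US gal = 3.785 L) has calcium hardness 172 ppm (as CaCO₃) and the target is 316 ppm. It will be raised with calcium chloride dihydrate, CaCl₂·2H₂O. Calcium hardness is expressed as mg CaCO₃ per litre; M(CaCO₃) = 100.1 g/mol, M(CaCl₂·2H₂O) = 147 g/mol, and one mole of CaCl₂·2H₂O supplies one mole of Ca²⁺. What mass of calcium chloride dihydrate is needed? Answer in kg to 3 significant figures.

(a) 4.78 ppm; (b) 199 kg

(a) Volume: 225,000 US gal × 3.785 L/gal = 851,625 L.
(a) Available chlorine delivered: 3020 g × 0.897 = 2709 g as Cl₂.
(a) Concentration rise: 2709 g / 851,625 L = 3.181 mg/L = 3.18 ppm.
(a) Final FC: 1.6 + 3.18 = 4.78 ppm.

(b) Volume: 249,000 US gal × 3.785 L/gal = 942,465 L.
(b) Hardness to add: (316 − 172) = 144 mg/L as CaCO₃ × 942,465 L = 135,700 g as CaCO₃.
(b) Moles of Ca²⁺ (1 mol Ca²⁺ ≡ 1 mol CaCO₃): 135,700 / 100.1 g/mol = 1356 mol.
(b) Mass of CaCl₂·2H₂O: 1356 × 147 = 199,300 g.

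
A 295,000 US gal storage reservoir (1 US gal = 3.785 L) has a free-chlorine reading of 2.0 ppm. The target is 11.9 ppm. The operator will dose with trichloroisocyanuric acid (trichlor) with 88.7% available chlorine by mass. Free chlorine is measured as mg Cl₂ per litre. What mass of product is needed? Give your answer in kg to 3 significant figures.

12.5 kg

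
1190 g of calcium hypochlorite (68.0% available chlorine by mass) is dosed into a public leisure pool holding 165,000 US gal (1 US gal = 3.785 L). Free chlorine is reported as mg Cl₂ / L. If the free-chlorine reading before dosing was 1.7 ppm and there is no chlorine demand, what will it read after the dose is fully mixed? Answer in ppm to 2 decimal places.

Volume: 165,000 US gal × 3.785 L/gal = 624,525 L.
Available chlorine delivered: 1190 g × 0.68 = 809.2 g as Cl₂.
Concentration rise: 809.2 g / 624,525 L = 1.296 mg/L = 1.30 ppm.
Final FC: 1.7 + 1.30 = 3.00 ppm.

3.00 ppm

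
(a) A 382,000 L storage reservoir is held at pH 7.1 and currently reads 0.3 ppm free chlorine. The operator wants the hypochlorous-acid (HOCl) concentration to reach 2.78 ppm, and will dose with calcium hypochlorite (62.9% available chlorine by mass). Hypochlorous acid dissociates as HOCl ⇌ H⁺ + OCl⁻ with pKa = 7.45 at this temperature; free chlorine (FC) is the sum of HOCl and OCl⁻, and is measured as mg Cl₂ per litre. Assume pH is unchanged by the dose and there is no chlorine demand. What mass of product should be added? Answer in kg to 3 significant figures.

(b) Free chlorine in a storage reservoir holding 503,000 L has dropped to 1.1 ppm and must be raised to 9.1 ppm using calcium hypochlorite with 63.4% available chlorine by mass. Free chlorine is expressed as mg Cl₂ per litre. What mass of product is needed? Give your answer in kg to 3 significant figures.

(a) [OCl⁻]/[HOCl] = 10^(pH − pKa) = 10^(7.1 − 7.45) = 0.4467; fraction as HOCl = 1/(1 + 0.4467) = 0.6912.
(a) Free chlorine required for 2.78 ppm HOCl: 2.78 / 0.6912 = 4.022 ppm.
(a) FC to add: 4.022 − 0.3 = 3.722 mg/L as Cl₂.
(a) Cl₂ equivalent: 3.722 mg/L × 382,000 L = 1422 g.
(a) Product at 62.9% available Cl: 1422 / 0.629 = 2260 g.

(b) Chlorine deficit: 9.1 − 1.1 = 8 ppm = 8 mg/L as Cl₂.
(b) Cl₂ equivalent needed: 8 mg/L × 503,000 L = 4,024,000 mg = 4024 g.
(b) Product at 63.4% available chlorine: 4024 / 0.634 = 6347 g.

(a) 2.26 kg; (b) 6.35 kg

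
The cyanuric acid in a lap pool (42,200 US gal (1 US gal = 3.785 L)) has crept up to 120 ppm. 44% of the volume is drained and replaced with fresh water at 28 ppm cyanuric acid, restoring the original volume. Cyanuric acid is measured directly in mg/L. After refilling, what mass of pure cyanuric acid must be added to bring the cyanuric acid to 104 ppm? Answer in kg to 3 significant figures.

3.91 kg

Volume: 42,200 US gal × 3.785 L/gal = 159,727 L.
After draining 44% and refilling: 120 × 0.56 + 28 × 0.44 = 79.52 ppm.
Deficit to target: 104 − 79.52 = 24.48 mg/L.
Mass: 24.48 mg/L × 159,727 L = 3910 g cyanuric acid.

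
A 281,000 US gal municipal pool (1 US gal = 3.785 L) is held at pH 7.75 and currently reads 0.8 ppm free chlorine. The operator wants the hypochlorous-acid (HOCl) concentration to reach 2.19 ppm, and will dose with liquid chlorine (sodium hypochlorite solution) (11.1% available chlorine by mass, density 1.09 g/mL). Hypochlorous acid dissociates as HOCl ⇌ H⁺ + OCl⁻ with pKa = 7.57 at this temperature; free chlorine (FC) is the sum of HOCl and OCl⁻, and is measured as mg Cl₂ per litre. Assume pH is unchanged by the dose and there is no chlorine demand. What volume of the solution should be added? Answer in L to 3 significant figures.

Volume: 281,000 US gal × 3.785 L/gal = 1,063,585 L.
[OCl⁻]/[HOCl] = 10^(pH − pKa) = 10^(7.75 − 7.57) = 1.514; fraction as HOCl = 1/(1 + 1.514) = 0.3978.
Free chlorine required for 2.19 ppm HOCl: 2.19 / 0.3978 = 5.505 ppm.
FC to add: 5.505 − 0.8 = 4.705 mg/L as Cl₂.
Cl₂ equivalent: 4.705 mg/L × 1,063,585 L = 5004 g.
Product at 11.1% available Cl: 5004 / 0.111 = 45,080 g.
Volume: 45,080 g ÷ 1.09 g/mL = 41,360 mL.

41.4 L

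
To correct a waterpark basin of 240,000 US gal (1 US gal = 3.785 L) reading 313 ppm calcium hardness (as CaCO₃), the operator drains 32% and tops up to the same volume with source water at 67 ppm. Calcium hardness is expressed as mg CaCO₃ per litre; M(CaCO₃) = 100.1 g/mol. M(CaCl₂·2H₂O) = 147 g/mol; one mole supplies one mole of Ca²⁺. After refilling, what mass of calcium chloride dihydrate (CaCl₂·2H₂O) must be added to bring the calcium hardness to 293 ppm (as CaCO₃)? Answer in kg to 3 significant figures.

78.3 kg

Volume: 240,000 US gal × 3.785 L/gal = 908,400 L.
After draining 32% and refilling: 313 × 0.68 + 67 × 0.32 = 234.28 ppm.
Deficit to target: 293 − 234.28 = 58.72 mg/L.
As CaCO₃: 58.72 mg/L × 908,400 L = 53,340 g; ÷ 100.1 = 532.9 mol Ca²⁺.
Mass: 532.9 × 147 = 78,330 g.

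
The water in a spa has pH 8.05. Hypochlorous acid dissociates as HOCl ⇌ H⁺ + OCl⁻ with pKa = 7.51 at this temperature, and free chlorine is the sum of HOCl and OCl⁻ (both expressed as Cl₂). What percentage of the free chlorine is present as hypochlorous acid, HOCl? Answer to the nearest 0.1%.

[OCl⁻]/[HOCl] = 10^(pH − pKa) = 10^(8.05 − 7.51) = 10^0.54 = 3.467.
Fraction as HOCl = 1 / (1 + 3.467) = 0.2238.

22.4%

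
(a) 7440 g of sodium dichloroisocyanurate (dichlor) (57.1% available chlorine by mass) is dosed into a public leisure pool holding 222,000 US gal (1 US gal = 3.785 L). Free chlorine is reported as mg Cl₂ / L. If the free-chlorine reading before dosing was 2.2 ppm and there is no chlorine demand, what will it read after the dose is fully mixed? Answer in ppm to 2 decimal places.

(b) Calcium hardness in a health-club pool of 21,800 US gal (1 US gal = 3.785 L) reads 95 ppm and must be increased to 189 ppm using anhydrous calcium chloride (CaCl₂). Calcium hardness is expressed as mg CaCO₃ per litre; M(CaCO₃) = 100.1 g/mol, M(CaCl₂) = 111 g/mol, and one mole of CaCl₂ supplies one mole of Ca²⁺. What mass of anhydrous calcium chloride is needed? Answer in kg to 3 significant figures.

(a) Volume: 222,000 US gal × 3.785 L/gal = 840,270 L.
(a) Available chlorine delivered: 7440 g × 0.571 = 4248 g as Cl₂.
(a) Concentration rise: 4248 g / 840,270 L = 5.056 mg/L = 5.06 ppm.
(a) Final FC: 2.2 + 5.06 = 7.26 ppm.

(b) Volume: 21,800 US gal × 3.785 L/gal = 82,513 L.
(b) Hardness to add: (189 − 95) = 94 mg/L as CaCO₃ × 82,513 L = 7756 g as CaCO₃.
(b) Moles of Ca²⁺ (1 mol Ca²⁺ ≡ 1 mol CaCO₃): 7756 / 100.1 g/mol = 77.48 mol.
(b) Mass of CaCl₂: 77.48 × 111 = 8601 g.

(a) 7.26 ppm; (b) 8.60 kg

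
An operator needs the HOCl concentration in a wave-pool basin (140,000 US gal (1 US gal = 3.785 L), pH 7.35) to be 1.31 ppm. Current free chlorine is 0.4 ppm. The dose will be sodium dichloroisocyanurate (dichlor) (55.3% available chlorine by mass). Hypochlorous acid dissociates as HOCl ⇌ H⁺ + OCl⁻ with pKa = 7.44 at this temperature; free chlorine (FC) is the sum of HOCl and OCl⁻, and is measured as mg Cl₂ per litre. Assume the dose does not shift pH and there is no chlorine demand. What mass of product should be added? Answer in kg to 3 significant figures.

1.89 kg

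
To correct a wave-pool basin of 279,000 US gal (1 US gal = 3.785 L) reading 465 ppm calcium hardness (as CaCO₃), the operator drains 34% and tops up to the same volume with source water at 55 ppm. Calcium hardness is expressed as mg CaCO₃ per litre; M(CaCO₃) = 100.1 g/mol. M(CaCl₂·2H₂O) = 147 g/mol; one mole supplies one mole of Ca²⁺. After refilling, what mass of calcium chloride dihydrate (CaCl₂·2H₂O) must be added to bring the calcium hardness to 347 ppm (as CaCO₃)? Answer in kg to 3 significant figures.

Volume: 279,000 US gal × 3.785 L/gal = 1,056,015 L.
After draining 34% and refilling: 465 × 0.66 + 55 × 0.34 = 325.6 ppm.
Deficit to target: 347 − 325.6 = 21.4 mg/L.
As CaCO₃: 21.4 mg/L × 1,056,015 L = 22,600 g; ÷ 100.1 = 225.8 mol Ca²⁺.
Mass: 225.8 × 147 = 33,190 g.

33.2 kg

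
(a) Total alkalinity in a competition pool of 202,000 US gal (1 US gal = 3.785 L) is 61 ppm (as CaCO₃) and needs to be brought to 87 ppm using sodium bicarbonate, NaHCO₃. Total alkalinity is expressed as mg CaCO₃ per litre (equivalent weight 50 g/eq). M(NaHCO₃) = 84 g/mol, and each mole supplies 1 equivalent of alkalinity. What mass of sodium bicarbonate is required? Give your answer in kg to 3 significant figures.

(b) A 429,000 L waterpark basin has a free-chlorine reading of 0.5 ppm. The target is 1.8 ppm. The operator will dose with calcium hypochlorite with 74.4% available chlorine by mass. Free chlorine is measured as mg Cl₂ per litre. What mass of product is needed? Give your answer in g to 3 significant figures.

(a) 33.4 kg; (b) 750 g

(a) Volume: 202,000 US gal × 3.785 L/gal = 764,570 L.
(a) Alkalinity to add: (87 − 61) = 26 mg/L as CaCO₃ × 764,570 L = 19,880 g as CaCO₃.
(a) Equivalents: 19,880 g ÷ 50 g/eq = 397.6 eq.
(a) NaHCO₃ supplies 1 eq per mole → 397.6 mol.
(a) Mass: 397.6 mol × 84 g/mol = 33,400 g.

(b) Chlorine deficit: 1.8 − 0.5 = 1.3 ppm = 1.3 mg/L as Cl₂.
(b) Cl₂ equivalent needed: 1.3 mg/L × 429,000 L = 557,700 mg = 557.7 g.
(b) Product at 74.4% available chlorine: 557.7 / 0.744 = 749.6 g.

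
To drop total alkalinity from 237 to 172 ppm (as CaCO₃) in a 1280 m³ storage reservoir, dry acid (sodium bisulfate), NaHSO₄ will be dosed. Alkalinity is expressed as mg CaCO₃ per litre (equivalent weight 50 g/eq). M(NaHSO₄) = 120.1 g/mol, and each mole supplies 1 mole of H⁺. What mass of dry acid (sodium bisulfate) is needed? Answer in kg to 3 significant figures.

Volume: 1280 m³ = 1,280,000 L.
Alkalinity to neutralize: (237 − 172) = 65 mg/L as CaCO₃ × 1,280,000 L = 83,200 g as CaCO₃.
Equivalents of H⁺ required: 83,200 ÷ 50 g/eq = 1664 eq = 1664 mol NaHSO₄.
Mass of NaHSO₄: 1664 × 120.1 = 199,800 g.

200 kg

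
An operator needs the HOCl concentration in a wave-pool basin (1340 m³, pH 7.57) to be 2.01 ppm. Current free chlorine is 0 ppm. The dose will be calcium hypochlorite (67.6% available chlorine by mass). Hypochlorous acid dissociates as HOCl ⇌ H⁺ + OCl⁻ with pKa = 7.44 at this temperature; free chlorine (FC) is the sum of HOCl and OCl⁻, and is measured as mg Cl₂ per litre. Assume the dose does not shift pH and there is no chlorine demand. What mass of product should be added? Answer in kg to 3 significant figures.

Volume: 1340 m³ = 1,340,000 L.
[OCl⁻]/[HOCl] = 10^(pH − pKa) = 10^(7.57 − 7.44) = 1.349; fraction as HOCl = 1/(1 + 1.349) = 0.4257.
Free chlorine required for 2.01 ppm HOCl: 2.01 / 0.4257 = 4.721 ppm.
FC to add: 4.721 − 0 = 4.721 mg/L as Cl₂.
Cl₂ equivalent: 4.721 mg/L × 1,340,000 L = 6327 g.
Product at 67.6% available Cl: 6327 / 0.676 = 9359 g.

9.36 kg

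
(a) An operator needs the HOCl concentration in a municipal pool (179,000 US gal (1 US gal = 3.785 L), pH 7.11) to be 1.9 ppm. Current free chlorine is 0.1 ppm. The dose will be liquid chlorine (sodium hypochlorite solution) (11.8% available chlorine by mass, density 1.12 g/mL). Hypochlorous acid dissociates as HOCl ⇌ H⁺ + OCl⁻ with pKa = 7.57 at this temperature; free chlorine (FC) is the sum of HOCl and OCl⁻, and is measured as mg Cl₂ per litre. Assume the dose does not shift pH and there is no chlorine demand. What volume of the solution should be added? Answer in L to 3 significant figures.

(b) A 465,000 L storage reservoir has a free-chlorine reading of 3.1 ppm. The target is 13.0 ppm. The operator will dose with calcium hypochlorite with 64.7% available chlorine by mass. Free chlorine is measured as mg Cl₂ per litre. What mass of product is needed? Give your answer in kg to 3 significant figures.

(a) 12.6 L; (b) 7.12 kg

(a) Volume: 179,000 US gal × 3.785 L/gal = 677,515 L.
(a) [OCl⁻]/[HOCl] = 10^(pH − pKa) = 10^(7.11 − 7.57) = 0.3467; fraction as HOCl = 1/(1 + 0.3467) = 0.7425.
(a) Free chlorine required for 1.9 ppm HOCl: 1.9 / 0.7425 = 2.559 ppm.
(a) FC to add: 2.559 − 0.1 = 2.459 mg/L as Cl₂.
(a) Cl₂ equivalent: 2.459 mg/L × 677,515 L = 1666 g.
(a) Product at 11.8% available Cl: 1666 / 0.118 = 14,120 g.
(a) Volume: 14,120 g ÷ 1.12 g/mL = 12,600 mL.

(b) Chlorine deficit: 13.0 − 3.1 = 9.9 ppm = 9.9 mg/L as Cl₂.
(b) Cl₂ equivalent needed: 9.9 mg/L × 465,000 L = 4,604,000 mg = 4604 g.
(b) Product at 64.7% available chlorine: 4604 / 0.647 = 7115 g.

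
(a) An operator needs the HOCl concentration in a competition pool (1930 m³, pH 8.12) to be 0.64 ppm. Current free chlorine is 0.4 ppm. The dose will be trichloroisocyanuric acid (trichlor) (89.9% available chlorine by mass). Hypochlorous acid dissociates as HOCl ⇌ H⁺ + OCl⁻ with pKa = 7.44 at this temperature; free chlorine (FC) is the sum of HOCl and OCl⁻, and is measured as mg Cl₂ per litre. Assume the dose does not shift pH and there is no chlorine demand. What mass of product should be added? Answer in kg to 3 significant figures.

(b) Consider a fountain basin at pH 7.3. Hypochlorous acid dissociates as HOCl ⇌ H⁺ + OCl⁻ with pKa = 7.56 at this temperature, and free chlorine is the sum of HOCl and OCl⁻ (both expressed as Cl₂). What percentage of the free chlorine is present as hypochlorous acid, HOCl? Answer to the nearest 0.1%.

(a) 7.09 kg; (b) 64.5%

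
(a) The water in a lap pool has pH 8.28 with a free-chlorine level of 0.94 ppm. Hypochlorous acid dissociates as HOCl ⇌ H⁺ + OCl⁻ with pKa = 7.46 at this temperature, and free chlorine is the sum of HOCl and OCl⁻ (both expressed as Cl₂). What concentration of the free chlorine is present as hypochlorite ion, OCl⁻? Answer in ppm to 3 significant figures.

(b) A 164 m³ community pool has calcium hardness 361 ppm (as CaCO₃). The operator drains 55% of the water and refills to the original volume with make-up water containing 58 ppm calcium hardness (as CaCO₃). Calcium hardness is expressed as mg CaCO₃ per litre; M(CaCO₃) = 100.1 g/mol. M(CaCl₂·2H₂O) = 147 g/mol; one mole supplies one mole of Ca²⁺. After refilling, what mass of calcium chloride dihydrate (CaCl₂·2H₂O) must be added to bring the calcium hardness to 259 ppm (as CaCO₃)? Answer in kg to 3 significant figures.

(a) [OCl⁻]/[HOCl] = 10^(pH − pKa) = 10^(8.28 − 7.46) = 10^0.82 = 6.607.
(a) Fraction as HOCl = 1 / (1 + 6.607) = 0.1315.
(a) OCl⁻ = (1 − 0.1315) × 0.94 ppm = 0.8164 ppm.

(b) Volume: 164 m³ = 164,000 L.
(b) After draining 55% and refilling: 361 × 0.45 + 58 × 0.55 = 194.35 ppm.
(b) Deficit to target: 259 − 194.35 = 64.65 mg/L.
(b) As CaCO₃: 64.65 mg/L × 164,000 L = 10,600 g; ÷ 100.1 = 105.9 mol Ca²⁺.
(b) Mass: 105.9 × 147 = 15,570 g.

(a) 0.816 ppm; (b) 15.6 kg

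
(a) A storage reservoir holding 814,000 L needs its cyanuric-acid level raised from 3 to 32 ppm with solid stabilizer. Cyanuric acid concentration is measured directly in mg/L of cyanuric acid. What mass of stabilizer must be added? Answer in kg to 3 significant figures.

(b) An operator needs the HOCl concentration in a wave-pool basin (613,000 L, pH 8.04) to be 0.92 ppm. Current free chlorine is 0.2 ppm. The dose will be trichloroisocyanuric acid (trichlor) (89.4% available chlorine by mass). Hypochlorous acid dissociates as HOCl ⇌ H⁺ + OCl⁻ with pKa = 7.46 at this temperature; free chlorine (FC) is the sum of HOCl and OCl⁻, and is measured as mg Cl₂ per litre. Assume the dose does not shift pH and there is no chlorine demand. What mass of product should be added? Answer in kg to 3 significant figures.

(a) CYA to add: (32 − 3) = 29 mg/L × 814,000 L = 23,610 g cyanuric acid.

(b) [OCl⁻]/[HOCl] = 10^(pH − pKa) = 10^(8.04 − 7.46) = 3.802; fraction as HOCl = 1/(1 + 3.802) = 0.2083.
(b) Free chlorine required for 0.92 ppm HOCl: 0.92 / 0.2083 = 4.418 ppm.
(b) FC to add: 4.418 − 0.2 = 4.218 mg/L as Cl₂.
(b) Cl₂ equivalent: 4.218 mg/L × 613,000 L = 2585 g.
(b) Product at 89.4% available Cl: 2585 / 0.894 = 2892 g.

(a) 23.6 kg; (b) 2.89 kg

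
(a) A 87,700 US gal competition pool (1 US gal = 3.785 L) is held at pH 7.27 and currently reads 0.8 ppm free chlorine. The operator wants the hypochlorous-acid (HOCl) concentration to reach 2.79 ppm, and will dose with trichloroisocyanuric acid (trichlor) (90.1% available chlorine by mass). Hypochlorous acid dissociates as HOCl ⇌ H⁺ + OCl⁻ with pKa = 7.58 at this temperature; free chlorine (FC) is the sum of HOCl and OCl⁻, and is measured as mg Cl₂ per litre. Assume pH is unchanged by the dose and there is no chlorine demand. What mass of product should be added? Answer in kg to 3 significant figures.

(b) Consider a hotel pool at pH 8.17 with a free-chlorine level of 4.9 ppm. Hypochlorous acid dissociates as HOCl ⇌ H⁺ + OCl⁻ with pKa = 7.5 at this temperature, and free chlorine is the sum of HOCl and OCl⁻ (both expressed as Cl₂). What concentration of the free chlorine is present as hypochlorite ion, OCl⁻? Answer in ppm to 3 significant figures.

(a) 1.24 kg; (b) 4.04 ppm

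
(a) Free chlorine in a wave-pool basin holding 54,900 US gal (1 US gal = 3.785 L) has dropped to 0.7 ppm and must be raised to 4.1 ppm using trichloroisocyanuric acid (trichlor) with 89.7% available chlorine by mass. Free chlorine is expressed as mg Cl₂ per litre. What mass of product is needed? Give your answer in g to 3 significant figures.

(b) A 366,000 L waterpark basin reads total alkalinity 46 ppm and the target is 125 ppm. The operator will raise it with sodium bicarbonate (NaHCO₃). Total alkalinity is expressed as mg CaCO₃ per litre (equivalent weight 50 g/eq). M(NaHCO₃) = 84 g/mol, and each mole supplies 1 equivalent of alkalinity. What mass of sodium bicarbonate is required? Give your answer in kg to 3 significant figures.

(a) Volume: 54,900 US gal × 3.785 L/gal = 207,796 L.
(a) Chlorine deficit: 4.1 − 0.7 = 3.4 ppm = 3.4 mg/L as Cl₂.
(a) Cl₂ equivalent needed: 3.4 mg/L × 207,796 L = 706,500 mg = 706.5 g.
(a) Product at 89.7% available chlorine: 706.5 / 0.897 = 787.6 g.

(b) Alkalinity to add: (125 − 46) = 79 mg/L as CaCO₃ × 366,000 L = 28,910 g as CaCO₃.
(b) Equivalents: 28,910 g ÷ 50 g/eq = 578.3 eq.
(b) NaHCO₃ supplies 1 eq per mole → 578.3 mol.
(b) Mass: 578.3 mol × 84 g/mol = 48,580 g.

(a) 788 g; (b) 48.6 kg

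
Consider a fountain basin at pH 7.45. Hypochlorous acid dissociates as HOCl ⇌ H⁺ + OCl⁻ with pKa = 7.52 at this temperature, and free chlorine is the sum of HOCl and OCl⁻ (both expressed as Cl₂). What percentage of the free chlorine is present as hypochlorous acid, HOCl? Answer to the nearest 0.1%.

[OCl⁻]/[HOCl] = 10^(pH − pKa) = 10^(7.45 − 7.52) = 10^-0.07 = 0.8511.
Fraction as HOCl = 1 / (1 + 0.8511) = 0.5402.

54.0%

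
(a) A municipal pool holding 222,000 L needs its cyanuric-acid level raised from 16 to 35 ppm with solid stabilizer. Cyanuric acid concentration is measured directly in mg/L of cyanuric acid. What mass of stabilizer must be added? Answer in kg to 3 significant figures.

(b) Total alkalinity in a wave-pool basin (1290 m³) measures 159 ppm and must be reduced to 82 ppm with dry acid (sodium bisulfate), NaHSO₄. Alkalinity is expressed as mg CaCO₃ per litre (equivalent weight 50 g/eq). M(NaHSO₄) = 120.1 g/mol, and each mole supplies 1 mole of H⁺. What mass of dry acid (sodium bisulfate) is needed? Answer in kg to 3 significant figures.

(a) CYA to add: (35 − 16) = 19 mg/L × 222,000 L = 4218 g cyanuric acid.

(b) Volume: 1290 m³ = 1,290,000 L.
(b) Alkalinity to neutralize: (159 − 82) = 77 mg/L as CaCO₃ × 1,290,000 L = 99,330 g as CaCO₃.
(b) Equivalents of H⁺ required: 99,330 ÷ 50 g/eq = 1987 eq = 1987 mol NaHSO₄.
(b) Mass of NaHSO₄: 1987 × 120.1 = 238,600 g.

(a) 4.22 kg; (b) 239 kg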